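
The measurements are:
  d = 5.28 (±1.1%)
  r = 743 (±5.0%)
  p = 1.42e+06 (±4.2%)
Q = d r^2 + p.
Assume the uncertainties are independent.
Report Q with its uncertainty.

Let w = d·r^2 = 2.91e+06. δw/w = √((1·δd/d)² + (2·δr/r)²) = √(0.000121 + 0.0100) = 0.101, so δw = 2.93e+05.
Q = w + p: δQ = √(δw² + δp²) = √(8.6e+10 + 3.56e+09) = 2.99e+05
Q = 4.33e+06.

(4.33 ± 0.299) × 10^6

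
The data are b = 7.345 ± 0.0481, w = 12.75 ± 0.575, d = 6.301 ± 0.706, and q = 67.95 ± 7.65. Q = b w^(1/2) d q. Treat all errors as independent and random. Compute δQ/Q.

Since Q is a product/quotient, work with relative uncertainties:
  (1·δb/b)² = (1×0.00655)² = 4.29e-05;  (½·δw/w)² = (0.5×0.0451)² = 0.000508;  (1·δd/d)² = (1×0.112)² = 0.0126;  (1·δq/q)² = (1×0.113)² = 0.0127
δQ/Q = √(0.0258) = 0.161

0.161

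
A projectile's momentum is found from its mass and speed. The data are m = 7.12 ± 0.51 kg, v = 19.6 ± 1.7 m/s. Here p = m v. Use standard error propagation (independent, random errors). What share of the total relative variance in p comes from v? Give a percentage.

59.5%

(δp/p)² = (1·δm/m)² + (1·δv/v)²
  m term: (1×0.0716)² = 0.00513
  v term: (1×0.0867)² = 0.00752
Total = 0.0127. Share from v = 0.00752/0.0127 = 0.595.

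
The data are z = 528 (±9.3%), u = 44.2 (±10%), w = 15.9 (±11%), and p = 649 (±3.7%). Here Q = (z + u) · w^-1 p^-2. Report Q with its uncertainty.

Let h = z + u = 572. δh = √(δz² + δu²) = √(2410 + 19.5) = 49.3, so δh/h = 0.0862.
Q is then a monomial in h, w, p:
δQ/Q = √((δh/h)² + (-1·δw/w)² + (-2·δp/p)²) = √(0.00742 + 0.0121 + 0.00548) = 0.158
Q = 8.54e-05, so δQ = 0.158 × 8.54e-05 = 1.35e-05.

(8.54 ± 1.35) × 10^-5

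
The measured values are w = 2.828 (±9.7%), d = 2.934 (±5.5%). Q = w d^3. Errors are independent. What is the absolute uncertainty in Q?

13.7

Relative error in a monomial: (δQ/Q)² = Σ (nᵢ · δxᵢ/xᵢ)².
  (1·δw/w)² = (1×0.0970)² = 0.00941;  (3·δd/d)² = (3×0.0550)² = 0.0272
δQ/Q = √(0.0366) = 0.191
Q = 71.43, so δQ = 0.191 × 71.43 = 13.7.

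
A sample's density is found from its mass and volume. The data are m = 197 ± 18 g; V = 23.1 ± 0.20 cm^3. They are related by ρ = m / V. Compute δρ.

Each factor contributes (exponent × relative error)² to (δρ/ρ)²:
  (1·δm/m)² = (1×0.0914)² = 0.00835;  (-1·δV/V)² = (-1×0.00866)² = 7.5e-05
δρ/ρ = √(0.00842) = 0.0918
ρ = 8.53 g/cm^3, so δρ = 0.0918 × 8.53 = 0.783 g/cm^3.

0.783 g/cm^3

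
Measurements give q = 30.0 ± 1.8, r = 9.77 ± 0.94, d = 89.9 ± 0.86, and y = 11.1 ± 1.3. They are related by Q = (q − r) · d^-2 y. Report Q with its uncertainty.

Let u = q − r = 20.2. δu = √(δq² + δr²) = √(3.24 + 0.884) = 2.03, so δu/u = 0.100.
Q is then a monomial in u, d, y:
δQ/Q = √((δu/u)² + (-2·δd/d)² + (1·δy/y)²) = √(0.0101 + 0.000366 + 0.0137) = 0.155
Q = 0.0278, so δQ = 0.155 × 0.0278 = 0.00432.

0.0278 ± 0.00432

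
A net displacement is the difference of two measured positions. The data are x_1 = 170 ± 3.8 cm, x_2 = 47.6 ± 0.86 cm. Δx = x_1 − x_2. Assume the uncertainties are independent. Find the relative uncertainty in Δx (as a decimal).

0.0318

Absolute uncertainties add in quadrature for a linear combination:
  (δx_1)² = 14.4;  (δx_2)² = 0.740
δΔx = √(15.2) = 3.90 cm
Δx = 122 cm, so δΔx/Δx = 3.90/122 = 0.0318.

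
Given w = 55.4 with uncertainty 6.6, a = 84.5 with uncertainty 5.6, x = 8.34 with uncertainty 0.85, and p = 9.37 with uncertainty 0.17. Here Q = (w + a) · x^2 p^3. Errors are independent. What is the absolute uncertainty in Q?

Let u = w + a = 140. δu = √(δw² + δa²) = √(43.6 + 31.4) = 8.66, so δu/u = 0.0619.
Q is then a monomial in u, x, p:
δQ/Q = √((δu/u)² + (2·δx/x)² + (3·δp/p)²) = √(0.00383 + 0.0415 + 0.00296) = 0.220
Q = 8.01e+06, so δQ = 0.220 × 8.01e+06 = 1.76e+06.

1.76e+06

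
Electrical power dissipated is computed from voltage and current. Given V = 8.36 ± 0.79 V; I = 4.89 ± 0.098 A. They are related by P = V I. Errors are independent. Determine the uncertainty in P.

Since P is a product/quotient, work with relative uncertainties:
  (1·δV/V)² = (1×0.0945)² = 0.00893;  (1·δI/I)² = (1×0.0200)² = 0.000402
δP/P = √(0.00933) = 0.0966
P = 40.9 W, so δP = 0.0966 × 40.9 = 3.95 W.

3.95 W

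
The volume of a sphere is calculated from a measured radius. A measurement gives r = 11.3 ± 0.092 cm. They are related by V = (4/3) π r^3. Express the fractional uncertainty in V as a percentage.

2.44%

V ∝ r^3, so δV/V = |3| · δr/r = 3 × 0.00814 = 0.0244.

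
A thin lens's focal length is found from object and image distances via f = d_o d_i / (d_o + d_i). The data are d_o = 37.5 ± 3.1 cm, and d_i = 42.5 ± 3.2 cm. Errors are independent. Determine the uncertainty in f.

∂f/∂d_o = (d_i/(d_o+d_i))² = 0.282;  ∂f/∂d_i = (d_o/(d_o+d_i))² = 0.220
δf = √((∂f/∂d_o · δd_o)² + (∂f/∂d_i · δd_i)²) = √(0.765 + 0.494) = 1.12 cm

1.12 cm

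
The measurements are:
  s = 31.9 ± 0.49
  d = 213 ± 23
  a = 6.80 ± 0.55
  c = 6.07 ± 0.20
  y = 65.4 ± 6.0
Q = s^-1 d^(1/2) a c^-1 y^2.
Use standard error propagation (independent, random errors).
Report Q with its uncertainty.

2190 ± 462

Q is a product of powers, so relative uncertainties combine in quadrature:
  (-1·δs/s)² = (-1×0.0154)² = 0.000236;  (½·δd/d)² = (0.5×0.108)² = 0.00291;  (1·δa/a)² = (1×0.0809)² = 0.00654;  (-1·δc/c)² = (-1×0.0329)² = 0.00109;  (2·δy/y)² = (2×0.0917)² = 0.0337
δQ/Q = √(0.0444) = 0.211
Q = 2190, so δQ = 0.211 × 2190 = 462.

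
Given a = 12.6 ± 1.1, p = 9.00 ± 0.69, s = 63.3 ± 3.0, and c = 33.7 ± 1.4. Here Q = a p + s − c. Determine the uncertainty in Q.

13.6

Let w = a·p = 113. δw/w = √((1·δa/a)² + (1·δp/p)²) = √(0.00762 + 0.00588) = 0.116, so δw = 13.2.
Q = w + s − c: δQ = √(δw² + δs² + δc²) = √(174 + 9.00 + 1.96) = 13.6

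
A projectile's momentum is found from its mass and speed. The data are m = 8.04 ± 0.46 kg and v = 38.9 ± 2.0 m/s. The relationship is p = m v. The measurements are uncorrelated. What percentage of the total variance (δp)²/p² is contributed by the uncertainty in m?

(δp/p)² = (1·δm/m)² + (1·δv/v)²
  m term: (1×0.0572)² = 0.00327
  v term: (1×0.0514)² = 0.00264
Total = 0.00592. Share from m = 0.00327/0.00592 = 0.553.

55.3%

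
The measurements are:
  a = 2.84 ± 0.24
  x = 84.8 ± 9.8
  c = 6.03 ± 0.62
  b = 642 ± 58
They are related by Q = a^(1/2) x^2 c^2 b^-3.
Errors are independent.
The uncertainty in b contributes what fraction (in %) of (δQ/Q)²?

(δQ/Q)² = (½·δa/a)² + (2·δx/x)² + (2·δc/c)² + (-3·δb/b)²
  a term: (0.5×0.0845)² = 0.00179
  x term: (2×0.116)² = 0.0534
  c term: (2×0.103)² = 0.0423
  b term: (-3×0.0903)² = 0.0735
Total = 0.171. Share from b = 0.0735/0.171 = 0.430.

43.0%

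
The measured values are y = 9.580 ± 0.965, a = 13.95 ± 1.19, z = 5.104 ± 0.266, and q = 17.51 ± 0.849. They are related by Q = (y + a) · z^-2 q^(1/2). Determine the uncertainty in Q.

Let u = y + a = 23.53. δu = √(δy² + δa²) = √(0.931 + 1.42) = 1.53, so δu/u = 0.0651.
Q is then a monomial in u, z, q:
δQ/Q = √((δu/u)² + (-2·δz/z)² + (½·δq/q)²) = √(0.00424 + 0.0109 + 0.000588) = 0.125
Q = 3.780, so δQ = 0.125 × 3.780 = 0.473.

0.473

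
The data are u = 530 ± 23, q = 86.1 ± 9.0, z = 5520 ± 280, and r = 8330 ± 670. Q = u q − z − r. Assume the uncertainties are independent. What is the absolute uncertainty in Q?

5220

Let p = u·q = 45600. δp/p = √((1·δu/u)² + (1·δq/q)²) = √(0.00188 + 0.0109) = 0.113, so δp = 5160.
Q = p − z − r: δQ = √(δp² + δz² + δr²) = √(2.67e+07 + 78400 + 4.49e+05) = 5220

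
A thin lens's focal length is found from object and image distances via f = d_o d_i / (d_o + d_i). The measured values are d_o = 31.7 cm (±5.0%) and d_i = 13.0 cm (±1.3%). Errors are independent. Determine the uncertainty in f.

0.159 cm

∂f/∂d_o = (d_i/(d_o+d_i))² = 0.0846;  ∂f/∂d_i = (d_o/(d_o+d_i))² = 0.503
δf = √((∂f/∂d_o · δd_o)² + (∂f/∂d_i · δd_i)²) = √(0.0180 + 0.00722) = 0.159 cm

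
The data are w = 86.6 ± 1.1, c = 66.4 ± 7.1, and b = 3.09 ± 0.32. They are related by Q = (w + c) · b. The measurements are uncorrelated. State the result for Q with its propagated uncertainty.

473 ± 53.8

Let u = w + c = 153. δu = √(δw² + δc²) = √(1.21 + 50.4) = 7.18, so δu/u = 0.0470.
Q is then a monomial in u, b:
δQ/Q = √((δu/u)² + (1·δb/b)²) = √(0.00221 + 0.0107) = 0.114
Q = 473, so δQ = 0.114 × 473 = 53.8.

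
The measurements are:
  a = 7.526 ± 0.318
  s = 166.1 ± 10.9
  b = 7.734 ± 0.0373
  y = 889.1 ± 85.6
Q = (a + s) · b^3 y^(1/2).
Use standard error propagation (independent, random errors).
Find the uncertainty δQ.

1.93e+05

Let u = a + s = 173.6. δu = √(δa² + δs²) = √(0.101 + 119) = 10.9, so δu/u = 0.0628.
Q is then a monomial in u, b, y:
δQ/Q = √((δu/u)² + (3·δb/b)² + (½·δy/y)²) = √(0.00394 + 0.000209 + 0.00232) = 0.0804
Q = 2.395e+06, so δQ = 0.0804 × 2.395e+06 = 1.93e+05.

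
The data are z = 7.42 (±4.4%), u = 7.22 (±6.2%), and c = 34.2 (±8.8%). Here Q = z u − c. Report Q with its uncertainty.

19.4 ± 5.06

Let p = z·u = 53.6. δp/p = √((1·δz/z)² + (1·δu/u)²) = √(0.00194 + 0.00384) = 0.0760, so δp = 4.07.
Q = p − c: δQ = √(δp² + δc²) = √(16.6 + 9.06) = 5.06
Q = 19.4.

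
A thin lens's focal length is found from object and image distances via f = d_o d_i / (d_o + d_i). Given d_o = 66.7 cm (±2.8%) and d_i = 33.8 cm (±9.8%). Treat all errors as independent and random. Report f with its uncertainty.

∂f/∂d_o = (d_i/(d_o+d_i))² = 0.113;  ∂f/∂d_i = (d_o/(d_o+d_i))² = 0.440
δf = √((∂f/∂d_o · δd_o)² + (∂f/∂d_i · δd_i)²) = √(0.0446 + 2.13) = 1.47 cm
f = 22.4 cm.

22.4 ± 1.47 cm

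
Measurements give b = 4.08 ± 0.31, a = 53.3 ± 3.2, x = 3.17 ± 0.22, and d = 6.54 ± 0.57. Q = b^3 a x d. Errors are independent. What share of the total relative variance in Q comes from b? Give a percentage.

(δQ/Q)² = (3·δb/b)² + (1·δa/a)² + (1·δx/x)² + (1·δd/d)²
  b term: (3×0.0760)² = 0.0520
  a term: (1×0.0600)² = 0.00360
  x term: (1×0.0694)² = 0.00482
  d term: (1×0.0872)² = 0.00760
Total = 0.0680. Share from b = 0.0520/0.0680 = 0.764.

76.4%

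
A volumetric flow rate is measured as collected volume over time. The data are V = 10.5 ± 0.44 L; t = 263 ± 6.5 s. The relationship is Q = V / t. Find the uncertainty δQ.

0.00194 L/s

Products/powers → add relative errors in quadrature, weighted by exponent:
  (1·δV/V)² = (1×0.0419)² = 0.00176;  (-1·δt/t)² = (-1×0.0247)² = 0.000611
δQ/Q = √(0.00237) = 0.0487
Q = 0.0399 L/s, so δQ = 0.0487 × 0.0399 = 0.00194 L/s.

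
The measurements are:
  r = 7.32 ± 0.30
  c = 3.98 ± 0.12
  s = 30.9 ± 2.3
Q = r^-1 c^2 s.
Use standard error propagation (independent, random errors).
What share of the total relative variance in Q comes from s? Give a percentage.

(δQ/Q)² = (-1·δr/r)² + (2·δc/c)² + (1·δs/s)²
  r term: (-1×0.0410)² = 0.00168
  c term: (2×0.0302)² = 0.00364
  s term: (1×0.0744)² = 0.00554
Total = 0.0109. Share from s = 0.00554/0.0109 = 0.510.

51.0%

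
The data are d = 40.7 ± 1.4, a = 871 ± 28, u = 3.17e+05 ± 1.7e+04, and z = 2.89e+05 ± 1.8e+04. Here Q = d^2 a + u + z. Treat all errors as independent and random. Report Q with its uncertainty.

Let p = d^2·a = 1.44e+06. δp/p = √((2·δd/d)² + (1·δa/a)²) = √(0.00473 + 0.00103) = 0.0759, so δp = 1.1e+05.
Q = p + u + z: δQ = √(δp² + δu² + δz²) = √(1.2e+10 + 2.89e+08 + 3.24e+08) = 1.12e+05
Q = 2.05e+06.

(2.05 ± 0.112) × 10^6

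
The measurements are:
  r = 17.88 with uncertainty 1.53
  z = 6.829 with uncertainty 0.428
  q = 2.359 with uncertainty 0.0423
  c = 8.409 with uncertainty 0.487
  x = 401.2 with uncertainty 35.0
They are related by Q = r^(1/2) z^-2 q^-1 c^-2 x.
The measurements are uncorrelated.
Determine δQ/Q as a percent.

19.7%

For a monomial Q ∝ r^(1/2), z^-2, q^-1, c^-2, x, fractional errors add in quadrature:
  (½·δr/r)² = (0.5×0.0856)² = 0.00183;  (-2·δz/z)² = (-2×0.0627)² = 0.0157;  (-1·δq/q)² = (-1×0.0179)² = 0.000322;  (-2·δc/c)² = (-2×0.0579)² = 0.0134;  (1·δx/x)² = (1×0.0872)² = 0.00761
δQ/Q = √(0.0389) = 0.197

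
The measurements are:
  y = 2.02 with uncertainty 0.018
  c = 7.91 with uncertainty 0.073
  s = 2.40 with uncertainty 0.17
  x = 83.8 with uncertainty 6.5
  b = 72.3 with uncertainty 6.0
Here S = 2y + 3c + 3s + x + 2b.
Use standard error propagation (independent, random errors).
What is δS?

For a sum/difference, combine absolute errors in quadrature:
  (2·δy)² = 0.00130;  (3·δc)² = 0.0480;  (3·δs)² = 0.260;  (δx)² = 42.2;  (2·δb)² = 144
δS = √(187) = 13.7

13.7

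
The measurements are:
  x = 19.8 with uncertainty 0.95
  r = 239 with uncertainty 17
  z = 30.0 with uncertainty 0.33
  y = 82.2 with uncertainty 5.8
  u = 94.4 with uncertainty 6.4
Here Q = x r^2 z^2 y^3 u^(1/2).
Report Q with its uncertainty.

(5.49 ± 1.44) × 10^15

For a monomial Q ∝ x, r^2, z^2, y^3, u^(1/2), fractional errors add in quadrature:
  (1·δx/x)² = (1×0.0480)² = 0.00230;  (2·δr/r)² = (2×0.0711)² = 0.0202;  (2·δz/z)² = (2×0.0110)² = 0.000484;  (3·δy/y)² = (3×0.0706)² = 0.0448;  (½·δu/u)² = (0.5×0.0678)² = 0.00115
δQ/Q = √(0.0690) = 0.263
Q = 5.49e+15, so δQ = 0.263 × 5.49e+15 = 1.44e+15.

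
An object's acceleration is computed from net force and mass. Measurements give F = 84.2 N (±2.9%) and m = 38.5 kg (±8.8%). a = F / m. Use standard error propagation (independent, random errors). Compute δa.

Relative error in a monomial: (δa/a)² = Σ (nᵢ · δxᵢ/xᵢ)².
  (1·δF/F)² = (1×0.0290)² = 0.000841;  (-1·δm/m)² = (-1×0.0880)² = 0.00774
δa/a = √(0.00859) = 0.0927
a = 2.19 m/s^2, so δa = 0.0927 × 2.19 = 0.203 m/s^2.

0.203 m/s^2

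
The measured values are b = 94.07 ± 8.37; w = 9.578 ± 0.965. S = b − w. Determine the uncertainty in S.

Sums and differences: (δS)² = Σ (cᵢ δxᵢ)².
  (δb)² = 70.1;  (δw)² = 0.931
δS = √(71.0) = 8.43

8.43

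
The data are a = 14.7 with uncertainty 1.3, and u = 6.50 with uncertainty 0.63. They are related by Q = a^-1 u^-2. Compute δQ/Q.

Q is a product of powers, so relative uncertainties combine in quadrature:
  (-1·δa/a)² = (-1×0.0884)² = 0.00782;  (-2·δu/u)² = (-2×0.0969)² = 0.0376
δQ/Q = √(0.0454) = 0.213

0.213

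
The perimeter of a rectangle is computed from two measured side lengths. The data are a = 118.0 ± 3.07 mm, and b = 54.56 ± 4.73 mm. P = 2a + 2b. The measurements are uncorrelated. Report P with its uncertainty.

Sums and differences: (δP)² = Σ (cᵢ δxᵢ)².
  (2·δa)² = 37.7;  (2·δb)² = 89.5
δP = √(127) = 11.3 mm
P = 345.1 mm.

345.1 ± 11.3 mm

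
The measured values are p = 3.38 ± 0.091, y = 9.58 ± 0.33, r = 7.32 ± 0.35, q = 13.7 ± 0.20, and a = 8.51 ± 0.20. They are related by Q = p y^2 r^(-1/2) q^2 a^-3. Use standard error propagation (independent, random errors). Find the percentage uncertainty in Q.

Since Q is a product/quotient, work with relative uncertainties:
  (1·δp/p)² = (1×0.0269)² = 0.000725;  (2·δy/y)² = (2×0.0344)² = 0.00475;  (−½·δr/r)² = (-0.5×0.0478)² = 0.000572;  (2·δq/q)² = (2×0.0146)² = 0.000852;  (-3·δa/a)² = (-3×0.0235)² = 0.00497
δQ/Q = √(0.0119) = 0.109

10.9%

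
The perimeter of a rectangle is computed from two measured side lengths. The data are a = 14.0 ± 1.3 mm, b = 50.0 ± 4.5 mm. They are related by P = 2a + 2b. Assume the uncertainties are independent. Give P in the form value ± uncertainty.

128 ± 9.37 mm

P is a linear combination, so absolute uncertainties add in quadrature:
  (2·δa)² = 6.76;  (2·δb)² = 81.0
δP = √(87.8) = 9.37 mm
P = 128 mm.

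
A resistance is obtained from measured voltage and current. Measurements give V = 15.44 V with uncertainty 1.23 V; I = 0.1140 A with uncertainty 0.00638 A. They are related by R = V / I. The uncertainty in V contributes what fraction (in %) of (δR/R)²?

67.0%

(δR/R)² = (1·δV/V)² + (-1·δI/I)²
  V term: (1×0.0797)² = 0.00635
  I term: (-1×0.0560)² = 0.00313
Total = 0.00948. Share from V = 0.00635/0.00948 = 0.670.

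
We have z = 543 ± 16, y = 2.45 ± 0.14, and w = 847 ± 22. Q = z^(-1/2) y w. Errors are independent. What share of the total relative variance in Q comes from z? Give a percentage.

(δQ/Q)² = (−½·δz/z)² + (1·δy/y)² + (1·δw/w)²
  z term: (-0.5×0.0295)² = 0.000217
  y term: (1×0.0571)² = 0.00327
  w term: (1×0.0260)² = 0.000675
Total = 0.00416. Share from z = 0.000217/0.00416 = 0.0522.

5.22%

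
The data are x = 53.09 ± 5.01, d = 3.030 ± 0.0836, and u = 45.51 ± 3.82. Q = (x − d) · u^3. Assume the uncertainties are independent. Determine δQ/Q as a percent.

Let w = x − d = 50.06. δw = √(δx² + δd²) = √(25.1 + 0.00699) = 5.01, so δw/w = 0.100.
Q is then a monomial in w, u:
δQ/Q = √((δw/w)² + (3·δu/u)²) = √(0.0100 + 0.0634) = 0.271

27.1%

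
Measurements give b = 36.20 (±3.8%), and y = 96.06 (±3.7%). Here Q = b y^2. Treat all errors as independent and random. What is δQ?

27800

Relative error in a monomial: (δQ/Q)² = Σ (nᵢ · δxᵢ/xᵢ)².
  (1·δb/b)² = (1×0.0380)² = 0.00144;  (2·δy/y)² = (2×0.0370)² = 0.00548
δQ/Q = √(0.00692) = 0.0832
Q = 334000, so δQ = 0.0832 × 334000 = 27800.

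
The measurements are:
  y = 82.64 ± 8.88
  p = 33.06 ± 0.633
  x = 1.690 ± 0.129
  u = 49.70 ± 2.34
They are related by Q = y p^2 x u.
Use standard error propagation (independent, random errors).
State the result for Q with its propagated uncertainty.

For a monomial Q ∝ y, p^2, x, u, fractional errors add in quadrature:
  (1·δy/y)² = (1×0.107)² = 0.0115;  (2·δp/p)² = (2×0.0191)² = 0.00147;  (1·δx/x)² = (1×0.0763)² = 0.00583;  (1·δu/u)² = (1×0.0471)² = 0.00222
δQ/Q = √(0.0211) = 0.145
Q = 7.586e+06, so δQ = 0.145 × 7.586e+06 = 1.1e+06.

(7.586 ± 1.10) × 10^6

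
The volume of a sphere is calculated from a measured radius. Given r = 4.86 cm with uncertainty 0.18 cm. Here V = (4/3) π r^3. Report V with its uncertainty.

V ∝ r^3, so δV/V = |3| · δr/r = 3 × 0.0370 = 0.111.
V = 481 cm^3, so δV = 0.111 × 481 = 53.4 cm^3.

481 ± 53.4 cm^3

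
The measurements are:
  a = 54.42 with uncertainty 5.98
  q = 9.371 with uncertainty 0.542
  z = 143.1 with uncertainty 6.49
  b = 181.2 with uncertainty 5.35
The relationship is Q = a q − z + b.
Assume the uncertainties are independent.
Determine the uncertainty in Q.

63.9

Let p = a·q = 510.0. δp/p = √((1·δa/a)² + (1·δq/q)²) = √(0.0121 + 0.00335) = 0.124, so δp = 63.3.
Q = p − z + b: δQ = √(δp² + δz² + δb²) = √(4010 + 42.1 + 28.6) = 63.9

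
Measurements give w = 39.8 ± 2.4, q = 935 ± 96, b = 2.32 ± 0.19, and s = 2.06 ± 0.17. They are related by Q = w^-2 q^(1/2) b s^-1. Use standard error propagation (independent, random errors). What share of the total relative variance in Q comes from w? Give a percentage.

47.4%

(δQ/Q)² = (-2·δw/w)² + (½·δq/q)² + (1·δb/b)² + (-1·δs/s)²
  w term: (-2×0.0603)² = 0.0145
  q term: (0.5×0.103)² = 0.00264
  b term: (1×0.0819)² = 0.00671
  s term: (-1×0.0825)² = 0.00681
Total = 0.0307. Share from w = 0.0145/0.0307 = 0.474.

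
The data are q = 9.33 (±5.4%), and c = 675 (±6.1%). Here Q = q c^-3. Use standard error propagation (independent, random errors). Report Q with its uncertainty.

(3.03 ± 0.579) × 10^-8

Relative error in a monomial: (δQ/Q)² = Σ (nᵢ · δxᵢ/xᵢ)².
  (1·δq/q)² = (1×0.0540)² = 0.00292;  (-3·δc/c)² = (-3×0.0610)² = 0.0335
δQ/Q = √(0.0364) = 0.191
Q = 3.03e-08, so δQ = 0.191 × 3.03e-08 = 5.79e-09.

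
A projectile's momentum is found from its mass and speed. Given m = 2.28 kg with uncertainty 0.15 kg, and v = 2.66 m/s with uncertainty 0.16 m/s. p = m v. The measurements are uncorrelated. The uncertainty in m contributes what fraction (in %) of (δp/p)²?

(δp/p)² = (1·δm/m)² + (1·δv/v)²
  m term: (1×0.0658)² = 0.00433
  v term: (1×0.0602)² = 0.00362
Total = 0.00795. Share from m = 0.00433/0.00795 = 0.545.

54.5%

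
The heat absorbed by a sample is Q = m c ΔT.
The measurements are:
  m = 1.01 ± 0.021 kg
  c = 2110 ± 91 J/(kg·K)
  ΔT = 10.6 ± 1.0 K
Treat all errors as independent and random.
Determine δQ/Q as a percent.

Each factor contributes (exponent × relative error)² to (δQ/Q)²:
  (1·δm/m)² = (1×0.0208)² = 0.000432;  (1·δc/c)² = (1×0.0431)² = 0.00186;  (1·δΔT/ΔT)² = (1×0.0943)² = 0.00890
δQ/Q = √(0.0112) = 0.106

10.6%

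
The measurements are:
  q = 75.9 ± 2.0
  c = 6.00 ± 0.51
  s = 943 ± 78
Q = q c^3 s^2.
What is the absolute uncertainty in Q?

4.45e+09

Relative error in a monomial: (δQ/Q)² = Σ (nᵢ · δxᵢ/xᵢ)².
  (1·δq/q)² = (1×0.0264)² = 0.000694;  (3·δc/c)² = (3×0.0850)² = 0.0650;  (2·δs/s)² = (2×0.0827)² = 0.0274
δQ/Q = √(0.0931) = 0.305
Q = 1.46e+10, so δQ = 0.305 × 1.46e+10 = 4.45e+09.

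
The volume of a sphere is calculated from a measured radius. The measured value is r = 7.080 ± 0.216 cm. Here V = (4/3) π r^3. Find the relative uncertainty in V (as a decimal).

Relative error in a monomial: (δV/V)² = Σ (nᵢ · δxᵢ/xᵢ)².
  (3·δr/r)² = (3×0.0305)² = 0.00838
δV/V = √(0.00838) = 0.0915

0.0915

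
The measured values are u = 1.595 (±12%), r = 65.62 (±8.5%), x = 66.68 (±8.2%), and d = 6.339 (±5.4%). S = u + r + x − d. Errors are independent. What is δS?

7.82

Absolute uncertainties add in quadrature for a linear combination:
  (δu)² = 0.0366;  (δr)² = 31.1;  (δx)² = 29.9;  (δd)² = 0.117
δS = √(61.2) = 7.82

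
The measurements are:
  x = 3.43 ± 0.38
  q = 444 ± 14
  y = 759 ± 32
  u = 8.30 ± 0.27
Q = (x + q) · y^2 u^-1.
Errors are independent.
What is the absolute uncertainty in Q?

2.97e+06

Let w = x + q = 447. δw = √(δx² + δq²) = √(0.144 + 196) = 14.0, so δw/w = 0.0313.
Q is then a monomial in w, y, u:
δQ/Q = √((δw/w)² + (2·δy/y)² + (-1·δu/u)²) = √(0.000980 + 0.00711 + 0.00106) = 0.0956
Q = 3.11e+07, so δQ = 0.0956 × 3.11e+07 = 2.97e+06.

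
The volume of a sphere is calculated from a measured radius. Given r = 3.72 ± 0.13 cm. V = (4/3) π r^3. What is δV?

V ∝ r^3, so δV/V = |3| · δr/r = 3 × 0.0349 = 0.105.
V = 216 cm^3, so δV = 0.105 × 216 = 22.6 cm^3.

22.6 cm^3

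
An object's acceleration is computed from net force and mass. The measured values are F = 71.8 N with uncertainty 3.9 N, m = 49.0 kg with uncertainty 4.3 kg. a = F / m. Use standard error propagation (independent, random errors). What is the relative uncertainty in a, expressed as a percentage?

10.3%

Each factor contributes (exponent × relative error)² to (δa/a)²:
  (1·δF/F)² = (1×0.0543)² = 0.00295;  (-1·δm/m)² = (-1×0.0878)² = 0.00770
δa/a = √(0.0107) = 0.103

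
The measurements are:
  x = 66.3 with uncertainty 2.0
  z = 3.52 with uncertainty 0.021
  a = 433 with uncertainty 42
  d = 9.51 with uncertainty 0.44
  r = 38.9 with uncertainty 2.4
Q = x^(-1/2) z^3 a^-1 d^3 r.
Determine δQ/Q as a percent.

18.2%

For a monomial Q ∝ x^(-1/2), z^3, a^-1, d^3, r, fractional errors add in quadrature:
  (−½·δx/x)² = (-0.5×0.0302)² = 0.000227;  (3·δz/z)² = (3×0.00597)² = 0.000320;  (-1·δa/a)² = (-1×0.0970)² = 0.00941;  (3·δd/d)² = (3×0.0463)² = 0.0193;  (1·δr/r)² = (1×0.0617)² = 0.00381
δQ/Q = √(0.0330) = 0.182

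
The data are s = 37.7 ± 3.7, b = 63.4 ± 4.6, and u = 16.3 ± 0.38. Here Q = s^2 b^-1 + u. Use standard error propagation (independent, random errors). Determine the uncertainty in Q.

4.71

Let p = s^2·b^-1 = 22.4. δp/p = √((2·δs/s)² + (-1·δb/b)²) = √(0.0385 + 0.00526) = 0.209, so δp = 4.69.
Q = p + u: δQ = √(δp² + δu²) = √(22.0 + 0.144) = 4.71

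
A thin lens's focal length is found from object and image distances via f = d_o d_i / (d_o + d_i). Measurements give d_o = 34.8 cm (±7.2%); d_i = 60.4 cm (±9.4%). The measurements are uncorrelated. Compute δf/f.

∂f/∂d_o = (d_i/(d_o+d_i))² = 0.403;  ∂f/∂d_i = (d_o/(d_o+d_i))² = 0.134
δf = √((∂f/∂d_o · δd_o)² + (∂f/∂d_i · δd_i)²) = √(1.02 + 0.576) = 1.26 cm
f = 22.1 cm, so δf/f = 1.26/22.1 = 0.0572.

0.0572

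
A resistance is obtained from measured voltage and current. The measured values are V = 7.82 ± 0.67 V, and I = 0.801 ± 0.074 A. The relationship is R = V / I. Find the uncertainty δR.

Since R is a product/quotient, work with relative uncertainties:
  (1·δV/V)² = (1×0.0857)² = 0.00734;  (-1·δI/I)² = (-1×0.0924)² = 0.00853
δR/R = √(0.0159) = 0.126
R = 9.76 Ω, so δR = 0.126 × 9.76 = 1.23 Ω.

1.23 Ω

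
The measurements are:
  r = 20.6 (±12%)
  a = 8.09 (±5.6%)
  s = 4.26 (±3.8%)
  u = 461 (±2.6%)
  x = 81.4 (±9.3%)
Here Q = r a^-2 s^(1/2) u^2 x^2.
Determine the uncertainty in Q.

Since Q is a product/quotient, work with relative uncertainties:
  (1·δr/r)² = (1×0.120)² = 0.0144;  (-2·δa/a)² = (-2×0.0560)² = 0.0125;  (½·δs/s)² = (0.5×0.0380)² = 0.000361;  (2·δu/u)² = (2×0.0260)² = 0.00270;  (2·δx/x)² = (2×0.0930)² = 0.0346
δQ/Q = √(0.0646) = 0.254
Q = 9.15e+08, so δQ = 0.254 × 9.15e+08 = 2.33e+08.

2.33e+08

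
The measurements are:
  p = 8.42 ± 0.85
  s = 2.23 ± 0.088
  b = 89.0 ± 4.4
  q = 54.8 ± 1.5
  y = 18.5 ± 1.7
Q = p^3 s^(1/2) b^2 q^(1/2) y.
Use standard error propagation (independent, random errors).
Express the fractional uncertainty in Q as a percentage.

33.2%

Q is a product of powers, so relative uncertainties combine in quadrature:
  (3·δp/p)² = (3×0.101)² = 0.0917;  (½·δs/s)² = (0.5×0.0395)² = 0.000389;  (2·δb/b)² = (2×0.0494)² = 0.00978;  (½·δq/q)² = (0.5×0.0274)² = 0.000187;  (1·δy/y)² = (1×0.0919)² = 0.00844
δQ/Q = √(0.111) = 0.332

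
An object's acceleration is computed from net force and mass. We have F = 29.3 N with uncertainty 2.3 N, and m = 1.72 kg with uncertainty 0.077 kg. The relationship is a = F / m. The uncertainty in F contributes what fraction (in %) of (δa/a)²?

(δa/a)² = (1·δF/F)² + (-1·δm/m)²
  F term: (1×0.0785)² = 0.00616
  m term: (-1×0.0448)² = 0.00200
Total = 0.00817. Share from F = 0.00616/0.00817 = 0.755.

75.5%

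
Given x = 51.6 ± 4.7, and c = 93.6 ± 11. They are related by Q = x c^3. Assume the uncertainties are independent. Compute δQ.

1.54e+07

Products/powers → add relative errors in quadrature, weighted by exponent:
  (1·δx/x)² = (1×0.0911)² = 0.00830;  (3·δc/c)² = (3×0.118)² = 0.124
δQ/Q = √(0.133) = 0.364
Q = 4.23e+07, so δQ = 0.364 × 4.23e+07 = 1.54e+07.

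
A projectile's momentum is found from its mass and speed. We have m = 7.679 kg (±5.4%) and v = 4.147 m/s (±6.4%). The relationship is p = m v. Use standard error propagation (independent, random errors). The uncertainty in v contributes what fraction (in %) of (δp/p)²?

(δp/p)² = (1·δm/m)² + (1·δv/v)²
  m term: (1×0.0540)² = 0.00292
  v term: (1×0.0640)² = 0.00410
Total = 0.00701. Share from v = 0.00410/0.00701 = 0.584.

58.4%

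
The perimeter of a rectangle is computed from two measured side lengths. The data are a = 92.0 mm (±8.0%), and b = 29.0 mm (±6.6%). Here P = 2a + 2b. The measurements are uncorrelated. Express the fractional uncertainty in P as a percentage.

Absolute uncertainties add in quadrature for a linear combination:
  (2·δa)² = 217;  (2·δb)² = 14.7
δP = √(231) = 15.2 mm
P = 242 mm, so δP/P = 15.2/242 = 0.0628.

6.28%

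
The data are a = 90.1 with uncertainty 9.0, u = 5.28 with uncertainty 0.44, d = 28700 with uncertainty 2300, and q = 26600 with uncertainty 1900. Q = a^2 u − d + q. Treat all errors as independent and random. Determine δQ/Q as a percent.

23.9%

Let p = a^2·u = 42900. δp/p = √((2·δa/a)² + (1·δu/u)²) = √(0.0399 + 0.00694) = 0.216, so δp = 9280.
Q = p − d + q: δQ = √(δp² + δd² + δq²) = √(8.61e+07 + 5.29e+06 + 3.61e+06) = 9750
Q = 40800, so δQ/Q = 9750/40800 = 0.239.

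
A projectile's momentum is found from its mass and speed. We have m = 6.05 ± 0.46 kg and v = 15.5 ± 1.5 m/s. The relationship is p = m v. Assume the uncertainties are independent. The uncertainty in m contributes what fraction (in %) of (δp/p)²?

38.2%

(δp/p)² = (1·δm/m)² + (1·δv/v)²
  m term: (1×0.0760)² = 0.00578
  v term: (1×0.0968)² = 0.00937
Total = 0.0151. Share from m = 0.00578/0.0151 = 0.382.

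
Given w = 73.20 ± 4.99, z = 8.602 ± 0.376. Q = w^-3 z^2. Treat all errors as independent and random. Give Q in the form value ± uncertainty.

(1.887 ± 0.420) × 10^-4

Products/powers → add relative errors in quadrature, weighted by exponent:
  (-3·δw/w)² = (-3×0.0682)² = 0.0418;  (2·δz/z)² = (2×0.0437)² = 0.00764
δQ/Q = √(0.0495) = 0.222
Q = 0.0001887, so δQ = 0.222 × 0.0001887 = 4.2e-05.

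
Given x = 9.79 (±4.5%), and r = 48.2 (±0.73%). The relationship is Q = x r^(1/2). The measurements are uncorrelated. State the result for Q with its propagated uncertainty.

Products/powers → add relative errors in quadrature, weighted by exponent:
  (1·δx/x)² = (1×0.0450)² = 0.00202;  (½·δr/r)² = (0.5×0.00730)² = 1.33e-05
δQ/Q = √(0.00204) = 0.0451
Q = 68.0, so δQ = 0.0451 × 68.0 = 3.07.

68.0 ± 3.07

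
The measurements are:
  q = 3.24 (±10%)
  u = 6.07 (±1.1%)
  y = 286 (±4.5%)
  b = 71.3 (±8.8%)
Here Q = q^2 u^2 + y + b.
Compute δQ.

Let p = q^2·u^2 = 387. δp/p = √((2·δq/q)² + (2·δu/u)²) = √(0.0400 + 0.000484) = 0.201, so δp = 77.8.
Q = p + y + b: δQ = √(δp² + δy² + δb²) = √(6060 + 166 + 39.4) = 79.1

79.1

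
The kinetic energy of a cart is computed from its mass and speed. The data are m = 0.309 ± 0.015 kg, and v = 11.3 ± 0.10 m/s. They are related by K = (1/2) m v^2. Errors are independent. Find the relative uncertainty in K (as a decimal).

0.0517

Products/powers → add relative errors in quadrature, weighted by exponent:
  (1·δm/m)² = (1×0.0485)² = 0.00236;  (2·δv/v)² = (2×0.00885)² = 0.000313
δK/K = √(0.00267) = 0.0517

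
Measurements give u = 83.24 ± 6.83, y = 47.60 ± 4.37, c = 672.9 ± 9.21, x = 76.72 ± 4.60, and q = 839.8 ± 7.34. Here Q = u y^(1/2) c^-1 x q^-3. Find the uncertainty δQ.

Each factor contributes (exponent × relative error)² to (δQ/Q)²:
  (1·δu/u)² = (1×0.0821)² = 0.00673;  (½·δy/y)² = (0.5×0.0918)² = 0.00211;  (-1·δc/c)² = (-1×0.0137)² = 0.000187;  (1·δx/x)² = (1×0.0600)² = 0.00359;  (-3·δq/q)² = (-3×0.00874)² = 0.000688
δQ/Q = √(0.0133) = 0.115
Q = 1.106e-07, so δQ = 0.115 × 1.106e-07 = 1.28e-08.

1.28e-08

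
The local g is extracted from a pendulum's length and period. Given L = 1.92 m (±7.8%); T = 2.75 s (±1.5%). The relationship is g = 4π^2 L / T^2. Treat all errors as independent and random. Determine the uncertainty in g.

Since g is a product/quotient, work with relative uncertainties:
  (1·δL/L)² = (1×0.0780)² = 0.00608;  (-2·δT/T)² = (-2×0.0150)² = 0.000900
δg/g = √(0.00698) = 0.0836
g = 10.0 m/s^2, so δg = 0.0836 × 10.0 = 0.838 m/s^2.

0.838 m/s^2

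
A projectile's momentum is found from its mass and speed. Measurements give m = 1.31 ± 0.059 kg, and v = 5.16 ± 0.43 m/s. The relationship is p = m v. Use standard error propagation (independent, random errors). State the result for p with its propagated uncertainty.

6.76 ± 0.640 kg·m/s

Products/powers → add relative errors in quadrature, weighted by exponent:
  (1·δm/m)² = (1×0.0450)² = 0.00203;  (1·δv/v)² = (1×0.0833)² = 0.00694
δp/p = √(0.00897) = 0.0947
p = 6.76 kg·m/s, so δp = 0.0947 × 6.76 = 0.640 kg·m/s.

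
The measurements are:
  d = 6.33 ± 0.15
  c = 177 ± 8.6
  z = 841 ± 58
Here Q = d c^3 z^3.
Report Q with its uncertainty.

(2.09 ± 0.531) × 10^16

Since Q is a product/quotient, work with relative uncertainties:
  (1·δd/d)² = (1×0.0237)² = 0.000562;  (3·δc/c)² = (3×0.0486)² = 0.0212;  (3·δz/z)² = (3×0.0690)² = 0.0428
δQ/Q = √(0.0646) = 0.254
Q = 2.09e+16, so δQ = 0.254 × 2.09e+16 = 5.31e+15.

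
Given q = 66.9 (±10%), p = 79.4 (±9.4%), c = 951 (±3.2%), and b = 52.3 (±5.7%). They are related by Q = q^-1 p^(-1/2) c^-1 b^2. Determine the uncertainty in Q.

Products/powers → add relative errors in quadrature, weighted by exponent:
  (-1·δq/q)² = (-1×0.100)² = 0.0100;  (−½·δp/p)² = (-0.5×0.0940)² = 0.00221;  (-1·δc/c)² = (-1×0.0320)² = 0.00102;  (2·δb/b)² = (2×0.0570)² = 0.0130
δQ/Q = √(0.0262) = 0.162
Q = 0.00482, so δQ = 0.162 × 0.00482 = 0.000781.

0.000781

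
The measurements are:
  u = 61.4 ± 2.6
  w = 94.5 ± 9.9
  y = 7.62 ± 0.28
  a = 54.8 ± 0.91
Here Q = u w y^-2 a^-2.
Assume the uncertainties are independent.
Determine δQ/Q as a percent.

13.9%

Each factor contributes (exponent × relative error)² to (δQ/Q)²:
  (1·δu/u)² = (1×0.0423)² = 0.00179;  (1·δw/w)² = (1×0.105)² = 0.0110;  (-2·δy/y)² = (-2×0.0367)² = 0.00540;  (-2·δa/a)² = (-2×0.0166)² = 0.00110
δQ/Q = √(0.0193) = 0.139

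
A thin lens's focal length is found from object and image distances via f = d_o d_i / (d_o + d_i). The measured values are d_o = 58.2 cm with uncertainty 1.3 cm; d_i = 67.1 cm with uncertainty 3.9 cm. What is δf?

0.920 cm

∂f/∂d_o = (d_i/(d_o+d_i))² = 0.287;  ∂f/∂d_i = (d_o/(d_o+d_i))² = 0.216
δf = √((∂f/∂d_o · δd_o)² + (∂f/∂d_i · δd_i)²) = √(0.139 + 0.708) = 0.920 cm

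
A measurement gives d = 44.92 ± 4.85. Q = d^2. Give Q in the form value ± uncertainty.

2018 ± 436

Q ∝ d^2, so δQ/Q = |2| · δd/d = 2 × 0.108 = 0.216.
Q = 2018, so δQ = 0.216 × 2018 = 436.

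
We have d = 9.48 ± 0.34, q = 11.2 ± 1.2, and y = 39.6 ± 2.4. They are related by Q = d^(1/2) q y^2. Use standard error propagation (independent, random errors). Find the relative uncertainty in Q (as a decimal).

0.163

Products/powers → add relative errors in quadrature, weighted by exponent:
  (½·δd/d)² = (0.5×0.0359)² = 0.000322;  (1·δq/q)² = (1×0.107)² = 0.0115;  (2·δy/y)² = (2×0.0606)² = 0.0147
δQ/Q = √(0.0265) = 0.163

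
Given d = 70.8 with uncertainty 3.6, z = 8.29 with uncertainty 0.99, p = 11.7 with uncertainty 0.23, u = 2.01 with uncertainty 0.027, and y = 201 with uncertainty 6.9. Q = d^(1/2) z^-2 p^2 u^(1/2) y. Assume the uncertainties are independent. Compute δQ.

1170

Products/powers → add relative errors in quadrature, weighted by exponent:
  (½·δd/d)² = (0.5×0.0508)² = 0.000646;  (-2·δz/z)² = (-2×0.119)² = 0.0570;  (2·δp/p)² = (2×0.0197)² = 0.00155;  (½·δu/u)² = (0.5×0.0134)² = 4.51e-05;  (1·δy/y)² = (1×0.0343)² = 0.00118
δQ/Q = √(0.0605) = 0.246
Q = 4780, so δQ = 0.246 × 4780 = 1170.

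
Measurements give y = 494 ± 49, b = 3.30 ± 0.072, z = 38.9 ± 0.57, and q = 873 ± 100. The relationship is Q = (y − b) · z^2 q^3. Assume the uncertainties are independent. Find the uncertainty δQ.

Let u = y − b = 491. δu = √(δy² + δb²) = √(2400 + 0.00518) = 49.0, so δu/u = 0.0999.
Q is then a monomial in u, z, q:
δQ/Q = √((δu/u)² + (2·δz/z)² + (3·δq/q)²) = √(0.00997 + 0.000859 + 0.118) = 0.359
Q = 4.94e+14, so δQ = 0.359 × 4.94e+14 = 1.77e+14.

1.77e+14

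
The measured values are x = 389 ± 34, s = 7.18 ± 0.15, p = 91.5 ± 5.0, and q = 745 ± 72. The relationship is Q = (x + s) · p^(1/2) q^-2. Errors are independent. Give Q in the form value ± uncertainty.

Let u = x + s = 396. δu = √(δx² + δs²) = √(1160 + 0.0225) = 34.0, so δu/u = 0.0858.
Q is then a monomial in u, p, q:
δQ/Q = √((δu/u)² + (½·δp/p)² + (-2·δq/q)²) = √(0.00737 + 0.000747 + 0.0374) = 0.213
Q = 0.00683, so δQ = 0.213 × 0.00683 = 0.00146.

0.00683 ± 0.00146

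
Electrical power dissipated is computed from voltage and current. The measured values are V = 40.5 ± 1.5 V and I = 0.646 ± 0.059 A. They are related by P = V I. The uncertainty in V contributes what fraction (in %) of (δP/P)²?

14.1%

(δP/P)² = (1·δV/V)² + (1·δI/I)²
  V term: (1×0.0370)² = 0.00137
  I term: (1×0.0913)² = 0.00834
Total = 0.00971. Share from V = 0.00137/0.00971 = 0.141.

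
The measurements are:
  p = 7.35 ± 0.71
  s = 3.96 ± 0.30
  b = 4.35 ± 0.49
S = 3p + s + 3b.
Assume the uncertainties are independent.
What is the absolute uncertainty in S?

S is a linear combination, so absolute uncertainties add in quadrature:
  (3·δp)² = 4.54;  (δs)² = 0.0900;  (3·δb)² = 2.16
δS = √(6.79) = 2.61

2.61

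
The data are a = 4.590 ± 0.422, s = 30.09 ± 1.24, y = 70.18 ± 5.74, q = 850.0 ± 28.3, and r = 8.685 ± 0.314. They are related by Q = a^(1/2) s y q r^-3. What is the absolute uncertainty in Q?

897

Products/powers → add relative errors in quadrature, weighted by exponent:
  (½·δa/a)² = (0.5×0.0919)² = 0.00211;  (1·δs/s)² = (1×0.0412)² = 0.00170;  (1·δy/y)² = (1×0.0818)² = 0.00669;  (1·δq/q)² = (1×0.0333)² = 0.00111;  (-3·δr/r)² = (-3×0.0362)² = 0.0118
δQ/Q = √(0.0234) = 0.153
Q = 5870, so δQ = 0.153 × 5870 = 897.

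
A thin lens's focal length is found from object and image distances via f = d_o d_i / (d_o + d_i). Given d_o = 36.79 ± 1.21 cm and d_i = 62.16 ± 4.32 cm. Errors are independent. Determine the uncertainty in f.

∂f/∂d_o = (d_i/(d_o+d_i))² = 0.395;  ∂f/∂d_i = (d_o/(d_o+d_i))² = 0.138
δf = √((∂f/∂d_o · δd_o)² + (∂f/∂d_i · δd_i)²) = √(0.228 + 0.357) = 0.765 cm

0.765 cm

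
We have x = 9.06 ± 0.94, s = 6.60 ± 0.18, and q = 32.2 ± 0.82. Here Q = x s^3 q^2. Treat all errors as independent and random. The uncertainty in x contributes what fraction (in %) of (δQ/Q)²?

(δQ/Q)² = (1·δx/x)² + (3·δs/s)² + (2·δq/q)²
  x term: (1×0.104)² = 0.0108
  s term: (3×0.0273)² = 0.00669
  q term: (2×0.0255)² = 0.00259
Total = 0.0201. Share from x = 0.0108/0.0201 = 0.537.

53.7%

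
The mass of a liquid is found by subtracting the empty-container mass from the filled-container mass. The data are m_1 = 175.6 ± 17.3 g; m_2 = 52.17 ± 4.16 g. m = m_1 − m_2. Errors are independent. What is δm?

17.8 g

Absolute uncertainties add in quadrature for a linear combination:
  (δm_1)² = 299;  (δm_2)² = 17.3
δm = √(317) = 17.8 g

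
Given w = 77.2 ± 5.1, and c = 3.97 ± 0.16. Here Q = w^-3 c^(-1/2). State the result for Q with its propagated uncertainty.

(1.09 ± 0.217) × 10^-6

Since Q is a product/quotient, work with relative uncertainties:
  (-3·δw/w)² = (-3×0.0661)² = 0.0393;  (−½·δc/c)² = (-0.5×0.0403)² = 0.000406
δQ/Q = √(0.0397) = 0.199
Q = 1.09e-06, so δQ = 0.199 × 1.09e-06 = 2.17e-07.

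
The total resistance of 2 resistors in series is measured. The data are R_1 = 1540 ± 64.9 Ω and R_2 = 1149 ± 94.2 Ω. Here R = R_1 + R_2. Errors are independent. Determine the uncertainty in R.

114 Ω

Sums and differences: (δR)² = Σ (cᵢ δxᵢ)².
  (δR_1)² = 4210;  (δR_2)² = 8870
δR = √(13100) = 114 Ω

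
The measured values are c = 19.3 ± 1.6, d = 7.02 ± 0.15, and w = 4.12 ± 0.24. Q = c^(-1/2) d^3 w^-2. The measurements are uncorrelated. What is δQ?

0.646

Relative error in a monomial: (δQ/Q)² = Σ (nᵢ · δxᵢ/xᵢ)².
  (−½·δc/c)² = (-0.5×0.0829)² = 0.00172;  (3·δd/d)² = (3×0.0214)² = 0.00411;  (-2·δw/w)² = (-2×0.0583)² = 0.0136
δQ/Q = √(0.0194) = 0.139
Q = 4.64, so δQ = 0.139 × 4.64 = 0.646.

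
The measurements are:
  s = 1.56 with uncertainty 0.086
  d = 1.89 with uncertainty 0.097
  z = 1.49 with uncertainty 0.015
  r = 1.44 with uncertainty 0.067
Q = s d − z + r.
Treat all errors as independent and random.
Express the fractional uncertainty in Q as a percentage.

Let p = s·d = 2.95. δp/p = √((1·δs/s)² + (1·δd/d)²) = √(0.00304 + 0.00263) = 0.0753, so δp = 0.222.
Q = p − z + r: δQ = √(δp² + δz² + δr²) = √(0.0493 + 0.000225 + 0.00449) = 0.232
Q = 2.90, so δQ/Q = 0.232/2.90 = 0.0802.

8.02%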